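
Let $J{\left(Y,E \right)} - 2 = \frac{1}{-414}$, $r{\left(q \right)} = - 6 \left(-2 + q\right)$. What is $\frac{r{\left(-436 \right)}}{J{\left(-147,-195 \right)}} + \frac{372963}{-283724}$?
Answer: $\frac{308381001807}{234639748} \approx 1314.3$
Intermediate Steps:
$r{\left(q \right)} = 12 - 6 q$
$J{\left(Y,E \right)} = \frac{827}{414}$ ($J{\left(Y,E \right)} = 2 + \frac{1}{-414} = 2 - \frac{1}{414} = \frac{827}{414}$)
$\frac{r{\left(-436 \right)}}{J{\left(-147,-195 \right)}} + \frac{372963}{-283724} = \frac{12 - -2616}{\frac{827}{414}} + \frac{372963}{-283724} = \left(12 + 2616\right) \frac{414}{827} + 372963 \left(- \frac{1}{283724}\right) = 2628 \cdot \frac{414}{827} - \frac{372963}{283724} = \frac{1087992}{827} - \frac{372963}{283724} = \frac{308381001807}{234639748}$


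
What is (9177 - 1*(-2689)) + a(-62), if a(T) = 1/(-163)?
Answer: 1934157/163 ≈ 11866.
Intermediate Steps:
a(T) = -1/163
(9177 - 1*(-2689)) + a(-62) = (9177 - 1*(-2689)) - 1/163 = (9177 + 2689) - 1/163 = 11866 - 1/163 = 1934157/163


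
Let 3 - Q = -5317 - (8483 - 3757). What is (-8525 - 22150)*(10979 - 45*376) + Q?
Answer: 182250221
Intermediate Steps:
Q = 10046 (Q = 3 - (-5317 - (8483 - 3757)) = 3 - (-5317 - 1*4726) = 3 - (-5317 - 4726) = 3 - 1*(-10043) = 3 + 10043 = 10046)
(-8525 - 22150)*(10979 - 45*376) + Q = (-8525 - 22150)*(10979 - 45*376) + 10046 = -30675*(10979 - 16920) + 10046 = -30675*(-5941) + 10046 = 182240175 + 10046 = 182250221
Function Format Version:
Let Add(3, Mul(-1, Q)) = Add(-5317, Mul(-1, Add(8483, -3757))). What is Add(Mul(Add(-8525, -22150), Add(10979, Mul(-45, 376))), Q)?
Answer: 182250221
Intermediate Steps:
Q = 10046 (Q = Add(3, Mul(-1, Add(-5317, Mul(-1, Add(8483, -3757))))) = Add(3, Mul(-1, Add(-5317, Mul(-1, 4726)))) = Add(3, Mul(-1, Add(-5317, -4726))) = Add(3, Mul(-1, -10043)) = Add(3, 10043) = 10046)
Add(Mul(Add(-8525, -22150), Add(10979, Mul(-45, 376))), Q) = Add(Mul(Add(-8525, -22150), Add(10979, Mul(-45, 376))), 10046) = Add(Mul(-30675, Add(10979, -16920)), 10046) = Add(Mul(-30675, -5941), 10046) = Add(182240175, 10046) = 182250221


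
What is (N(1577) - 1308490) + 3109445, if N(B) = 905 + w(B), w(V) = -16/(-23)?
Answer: 41442796/23 ≈ 1.8019e+6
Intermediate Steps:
w(V) = 16/23 (w(V) = -16*(-1/23) = 16/23)
N(B) = 20831/23 (N(B) = 905 + 16/23 = 20831/23)
(N(1577) - 1308490) + 3109445 = (20831/23 - 1308490) + 3109445 = -30074439/23 + 3109445 = 41442796/23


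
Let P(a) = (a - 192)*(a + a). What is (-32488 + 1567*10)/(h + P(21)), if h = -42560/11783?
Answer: 99083247/42334033 ≈ 2.3405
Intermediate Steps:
P(a) = 2*a*(-192 + a) (P(a) = (-192 + a)*(2*a) = 2*a*(-192 + a))
h = -42560/11783 (h = -42560*1/11783 = -42560/11783 ≈ -3.6120)
(-32488 + 1567*10)/(h + P(21)) = (-32488 + 1567*10)/(-42560/11783 + 2*21*(-192 + 21)) = (-32488 + 15670)/(-42560/11783 + 2*21*(-171)) = -16818/(-42560/11783 - 7182) = -16818/(-84668066/11783) = -16818*(-11783/84668066) = 99083247/42334033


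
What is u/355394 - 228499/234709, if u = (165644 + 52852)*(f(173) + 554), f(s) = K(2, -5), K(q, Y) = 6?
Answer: 14318630159117/41707085173 ≈ 343.31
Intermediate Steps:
f(s) = 6
u = 122357760 (u = (165644 + 52852)*(6 + 554) = 218496*560 = 122357760)
u/355394 - 228499/234709 = 122357760/355394 - 228499/234709 = 122357760*(1/355394) - 228499*1/234709 = 61178880/177697 - 228499/234709 = 14318630159117/41707085173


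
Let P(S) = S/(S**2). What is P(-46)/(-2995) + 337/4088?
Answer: 23216289/281601880 ≈ 0.082444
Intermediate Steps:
P(S) = 1/S (P(S) = S/S**2 = 1/S)
P(-46)/(-2995) + 337/4088 = 1/(-46*(-2995)) + 337/4088 = -1/46*(-1/2995) + 337*(1/4088) = 1/137770 + 337/4088 = 23216289/281601880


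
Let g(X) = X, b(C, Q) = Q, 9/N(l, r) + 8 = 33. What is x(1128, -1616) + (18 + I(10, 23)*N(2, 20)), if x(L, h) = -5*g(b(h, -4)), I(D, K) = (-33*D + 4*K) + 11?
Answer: -1093/25 ≈ -43.720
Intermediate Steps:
N(l, r) = 9/25 (N(l, r) = 9/(-8 + 33) = 9/25)
I(D, K) = 11 - 33*D + 4*K
x(L, h) = 20 (x(L, h) = -5*(-4) = 20)
x(1128, -1616) + (18 + I(10, 23)*N(2, 20)) = 20 + (18 + (11 - 33*10 + 4*23)*(9/25)) = 20 + (18 + (11 - 330 + 92)*(9/25)) = 20 + (18 - 227*9/25) = 20 + (18 - 2043/25) = 20 - 1593/25 = -1093/25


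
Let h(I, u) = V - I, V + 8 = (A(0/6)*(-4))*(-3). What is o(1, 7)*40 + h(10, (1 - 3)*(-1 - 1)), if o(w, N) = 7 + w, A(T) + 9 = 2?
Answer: 218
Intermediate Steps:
A(T) = -7 (A(T) = -9 + 2 = -7)
V = -92 (V = -8 - 7*(-4)*(-3) = -8 + 28*(-3) = -8 - 84 = -92)
h(I, u) = -92 - I
o(1, 7)*40 + h(10, (1 - 3)*(-1 - 1)) = (7 + 1)*40 + (-92 - 1*10) = 8*40 + (-92 - 10) = 320 - 102 = 218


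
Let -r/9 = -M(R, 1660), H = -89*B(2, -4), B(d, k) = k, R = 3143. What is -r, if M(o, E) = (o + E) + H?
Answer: -46431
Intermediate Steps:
H = 356 (H = -89*(-4) = 356)
M(o, E) = 356 + E + o (M(o, E) = (o + E) + 356 = (E + o) + 356 = 356 + E + o)
r = 46431 (r = -(-9)*(356 + 1660 + 3143) = -(-9)*5159 = -9*(-5159) = 46431)
-r = -1*46431 = -46431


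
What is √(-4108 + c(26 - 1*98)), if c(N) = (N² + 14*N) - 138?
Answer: I*√70 ≈ 8.3666*I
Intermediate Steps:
c(N) = -138 + N² + 14*N
√(-4108 + c(26 - 1*98)) = √(-4108 + (-138 + (26 - 1*98)² + 14*(26 - 1*98))) = √(-4108 + (-138 + (26 - 98)² + 14*(26 - 98))) = √(-4108 + (-138 + (-72)² + 14*(-72))) = √(-4108 + (-138 + 5184 - 1008)) = √(-4108 + 4038) = √(-70) = I*√70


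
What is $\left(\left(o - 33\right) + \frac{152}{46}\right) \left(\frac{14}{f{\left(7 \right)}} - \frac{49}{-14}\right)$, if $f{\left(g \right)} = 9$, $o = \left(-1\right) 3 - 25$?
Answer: $- \frac{120757}{414} \approx -291.68$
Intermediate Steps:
$o = -28$ ($o = -3 - 25 = -28$)
$\left(\left(o - 33\right) + \frac{152}{46}\right) \left(\frac{14}{f{\left(7 \right)}} - \frac{49}{-14}\right) = \left(\left(-28 - 33\right) + \frac{152}{46}\right) \left(\frac{14}{9} - \frac{49}{-14}\right) = \left(\left(-28 - 33\right) + 152 \cdot \frac{1}{46}\right) \left(14 \cdot \frac{1}{9} - - \frac{7}{2}\right) = \left(-61 + \frac{76}{23}\right) \left(\frac{14}{9} + \frac{7}{2}\right) = \left(- \frac{1327}{23}\right) \frac{91}{18} = - \frac{120757}{414}$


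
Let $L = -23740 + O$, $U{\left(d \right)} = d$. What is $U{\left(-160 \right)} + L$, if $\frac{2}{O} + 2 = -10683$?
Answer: $- \frac{255371502}{10685} \approx -23900.0$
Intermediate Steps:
$O = - \frac{2}{10685}$ ($O = \frac{2}{-2 - 10683} = \frac{2}{-10685} = 2 \left(- \frac{1}{10685}\right) = - \frac{2}{10685} \approx -0.00018718$)
$L = - \frac{253661902}{10685}$ ($L = -23740 - \frac{2}{10685} = - \frac{253661902}{10685} \approx -23740.0$)
$U{\left(-160 \right)} + L = -160 - \frac{253661902}{10685} = - \frac{255371502}{10685}$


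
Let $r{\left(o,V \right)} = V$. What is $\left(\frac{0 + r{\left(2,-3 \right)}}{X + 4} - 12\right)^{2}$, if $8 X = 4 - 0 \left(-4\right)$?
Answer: $\frac{1444}{9} \approx 160.44$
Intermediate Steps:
$X = \frac{1}{2}$ ($X = \frac{4 - 0 \left(-4\right)}{8} = \frac{4 - 0}{8} = \frac{4 + 0}{8} = \frac{1}{8} \cdot 4 = \frac{1}{2} \approx 0.5$)
$\left(\frac{0 + r{\left(2,-3 \right)}}{X + 4} - 12\right)^{2} = \left(\frac{0 - 3}{\frac{1}{2} + 4} - 12\right)^{2} = \left(- \frac{3}{\frac{9}{2}} - 12\right)^{2} = \left(\left(-3\right) \frac{2}{9} - 12\right)^{2} = \left(- \frac{2}{3} - 12\right)^{2} = \left(- \frac{38}{3}\right)^{2} = \frac{1444}{9}$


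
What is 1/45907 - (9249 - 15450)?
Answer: 284669308/45907 ≈ 6201.0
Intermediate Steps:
1/45907 - (9249 - 15450) = 1/45907 - 1*(-6201) = 1/45907 + 6201 = 284669308/45907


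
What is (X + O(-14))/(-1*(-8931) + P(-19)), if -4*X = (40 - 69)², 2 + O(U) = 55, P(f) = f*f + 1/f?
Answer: -11951/706188 ≈ -0.016923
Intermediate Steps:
P(f) = 1/f + f² (P(f) = f² + 1/f = 1/f + f²)
O(U) = 53 (O(U) = -2 + 55 = 53)
X = -841/4 (X = -(40 - 69)²/4 = -¼*(-29)² = -¼*841 = -841/4 ≈ -210.25)
(X + O(-14))/(-1*(-8931) + P(-19)) = (-841/4 + 53)/(-1*(-8931) + (1 + (-19)³)/(-19)) = -629/(4*(8931 - (1 - 6859)/19)) = -629/(4*(8931 - 1/19*(-6858))) = -629/(4*(8931 + 6858/19)) = -629/(4*176547/19) = -629/4*19/176547 = -11951/706188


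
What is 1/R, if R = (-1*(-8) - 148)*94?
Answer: -1/13160 ≈ -7.5988e-5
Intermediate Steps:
R = -13160 (R = (8 - 148)*94 = -140*94 = -13160)
1/R = 1/(-13160) = -1/13160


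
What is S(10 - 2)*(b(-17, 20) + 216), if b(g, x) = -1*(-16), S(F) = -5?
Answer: -1160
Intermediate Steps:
b(g, x) = 16
S(10 - 2)*(b(-17, 20) + 216) = -5*(16 + 216) = -5*232 = -1160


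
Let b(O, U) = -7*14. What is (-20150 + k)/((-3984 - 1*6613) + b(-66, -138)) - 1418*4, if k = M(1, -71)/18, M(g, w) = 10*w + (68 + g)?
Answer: -1091553379/192510 ≈ -5670.1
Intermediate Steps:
b(O, U) = -98
M(g, w) = 68 + g + 10*w
k = -641/18 (k = (68 + 1 + 10*(-71))/18 = (68 + 1 - 710)*(1/18) = -641*1/18 = -641/18 ≈ -35.611)
(-20150 + k)/((-3984 - 1*6613) + b(-66, -138)) - 1418*4 = (-20150 - 641/18)/((-3984 - 1*6613) - 98) - 1418*4 = -363341/(18*((-3984 - 6613) - 98)) - 5672 = -363341/(18*(-10597 - 98)) - 5672 = -363341/18/(-10695) - 5672 = -363341/18*(-1/10695) - 5672 = 363341/192510 - 5672 = -1091553379/192510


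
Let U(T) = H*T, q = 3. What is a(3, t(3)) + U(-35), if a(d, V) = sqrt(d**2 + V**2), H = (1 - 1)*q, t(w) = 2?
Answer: sqrt(13) ≈ 3.6056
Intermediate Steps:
H = 0 (H = (1 - 1)*3 = 0*3 = 0)
a(d, V) = sqrt(V**2 + d**2)
U(T) = 0 (U(T) = 0*T = 0)
a(3, t(3)) + U(-35) = sqrt(2**2 + 3**2) + 0 = sqrt(4 + 9) + 0 = sqrt(13) + 0 = sqrt(13)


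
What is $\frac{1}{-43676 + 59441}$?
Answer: $\frac{1}{15765} \approx 6.3432 \cdot 10^{-5}$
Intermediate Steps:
$\frac{1}{-43676 + 59441} = \frac{1}{15765}$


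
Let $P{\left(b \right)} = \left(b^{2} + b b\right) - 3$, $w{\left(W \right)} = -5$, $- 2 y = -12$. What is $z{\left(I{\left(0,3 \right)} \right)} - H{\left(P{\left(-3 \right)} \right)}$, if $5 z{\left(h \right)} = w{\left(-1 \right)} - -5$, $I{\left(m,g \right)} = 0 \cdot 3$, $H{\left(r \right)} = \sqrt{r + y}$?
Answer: $- \sqrt{21} \approx -4.5826$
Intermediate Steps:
$y = 6$ ($y = \left(- \frac{1}{2}\right) \left(-12\right) = 6$)
$P{\left(b \right)} = -3 + 2 b^{2}$ ($P{\left(b \right)} = \left(b^{2} + b^{2}\right) - 3 = 2 b^{2} - 3 = -3 + 2 b^{2}$)
$H{\left(r \right)} = \sqrt{6 + r}$ ($H{\left(r \right)} = \sqrt{r + 6} = \sqrt{6 + r}$)
$I{\left(m,g \right)} = 0$
$z{\left(h \right)} = 0$ ($z{\left(h \right)} = \frac{-5 - -5}{5} = \frac{-5 + 5}{5} = \frac{1}{5} \cdot 0 = 0$)
$z{\left(I{\left(0,3 \right)} \right)} - H{\left(P{\left(-3 \right)} \right)} = 0 - \sqrt{6 - \left(3 - 2 \left(-3\right)^{2}\right)} = 0 - \sqrt{6 + \left(-3 + 2 \cdot 9\right)} = 0 - \sqrt{6 + \left(-3 + 18\right)} = 0 - \sqrt{6 + 15} = 0 - \sqrt{21} = - \sqrt{21}$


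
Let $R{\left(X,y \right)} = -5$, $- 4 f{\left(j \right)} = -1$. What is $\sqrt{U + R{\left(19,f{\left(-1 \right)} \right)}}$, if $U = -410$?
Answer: $i \sqrt{415} \approx 20.372 i$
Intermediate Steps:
$f{\left(j \right)} = \frac{1}{4}$ ($f{\left(j \right)} = \left(- \frac{1}{4}\right) \left(-1\right) = \frac{1}{4}$)
$\sqrt{U + R{\left(19,f{\left(-1 \right)} \right)}} = \sqrt{-410 - 5} = \sqrt{-415} = i \sqrt{415}$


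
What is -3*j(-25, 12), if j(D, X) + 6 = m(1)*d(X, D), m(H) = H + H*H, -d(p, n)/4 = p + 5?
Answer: 426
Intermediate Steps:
d(p, n) = -20 - 4*p (d(p, n) = -4*(p + 5) = -4*(5 + p) = -20 - 4*p)
m(H) = H + H²
j(D, X) = -46 - 8*X (j(D, X) = -6 + (1*(1 + 1))*(-20 - 4*X) = -6 + (1*2)*(-20 - 4*X) = -6 + 2*(-20 - 4*X) = -6 + (-40 - 8*X) = -46 - 8*X)
-3*j(-25, 12) = -3*(-46 - 8*12) = -3*(-46 - 96) = -3*(-142) = 426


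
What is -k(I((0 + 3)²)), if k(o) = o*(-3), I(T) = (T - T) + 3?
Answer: 9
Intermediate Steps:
I(T) = 3 (I(T) = 0 + 3 = 3)
k(o) = -3*o
-k(I((0 + 3)²)) = -(-3)*3 = -1*(-9) = 9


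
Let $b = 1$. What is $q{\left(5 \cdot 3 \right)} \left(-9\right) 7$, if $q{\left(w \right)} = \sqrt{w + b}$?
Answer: $-252$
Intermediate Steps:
$q{\left(w \right)} = \sqrt{1 + w}$ ($q{\left(w \right)} = \sqrt{w + 1} = \sqrt{1 + w}$)
$q{\left(5 \cdot 3 \right)} \left(-9\right) 7 = \sqrt{1 + 5 \cdot 3} \left(-9\right) 7 = \sqrt{1 + 15} \left(-9\right) 7 = \sqrt{16} \left(-9\right) 7 = 4 \left(-9\right) 7 = \left(-36\right) 7 = -252$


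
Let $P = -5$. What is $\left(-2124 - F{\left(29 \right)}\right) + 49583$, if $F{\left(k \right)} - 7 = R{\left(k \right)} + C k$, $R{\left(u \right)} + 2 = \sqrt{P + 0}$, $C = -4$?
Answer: $47570 - i \sqrt{5} \approx 47570.0 - 2.2361 i$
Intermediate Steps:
$R{\left(u \right)} = -2 + i \sqrt{5}$ ($R{\left(u \right)} = -2 + \sqrt{-5 + 0} = -2 + \sqrt{-5} = -2 + i \sqrt{5}$)
$F{\left(k \right)} = 5 - 4 k + i \sqrt{5}$ ($F{\left(k \right)} = 7 - \left(2 + 4 k - i \sqrt{5}\right) = 5 - 4 k + i \sqrt{5}$)
$\left(-2124 - F{\left(29 \right)}\right) + 49583 = \left(-2124 - \left(5 - 116 + i \sqrt{5}\right)\right) + 49583 = \left(-2124 - \left(-111 + i \sqrt{5}\right)\right) + 49583 = \left(-2124 + \left(111 - i \sqrt{5}\right)\right) + 49583 = \left(-2013 - i \sqrt{5}\right) + 49583 = 47570 - i \sqrt{5}$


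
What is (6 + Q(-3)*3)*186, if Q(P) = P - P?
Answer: 1116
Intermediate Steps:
Q(P) = 0
(6 + Q(-3)*3)*186 = (6 + 0*3)*186 = (6 + 0)*186 = 6*186 = 1116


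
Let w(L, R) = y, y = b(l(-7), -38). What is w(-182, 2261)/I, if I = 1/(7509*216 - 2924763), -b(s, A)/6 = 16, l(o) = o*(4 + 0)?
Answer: 125070624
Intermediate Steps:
l(o) = 4*o (l(o) = o*4 = 4*o)
b(s, A) = -96 (b(s, A) = -6*16 = -96)
y = -96
w(L, R) = -96
I = -1/1302819 (I = 1/(1621944 - 2924763) = 1/(-1302819) = -1/1302819 ≈ -7.6757e-7)
w(-182, 2261)/I = -96/(-1/1302819) = -96*(-1302819) = 125070624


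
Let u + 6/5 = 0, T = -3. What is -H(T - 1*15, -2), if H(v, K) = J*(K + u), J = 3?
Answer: 48/5 ≈ 9.6000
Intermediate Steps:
u = -6/5 (u = -6/5 + 0 = -6/5 ≈ -1.2000)
H(v, K) = -18/5 + 3*K (H(v, K) = 3*(K - 6/5) = 3*(-6/5 + K) = -18/5 + 3*K)
-H(T - 1*15, -2) = -(-18/5 + 3*(-2)) = -(-18/5 - 6) = -1*(-48/5) = 48/5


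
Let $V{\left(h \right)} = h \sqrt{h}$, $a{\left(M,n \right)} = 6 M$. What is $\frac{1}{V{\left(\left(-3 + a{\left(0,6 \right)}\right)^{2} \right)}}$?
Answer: $\frac{1}{27} \approx 0.037037$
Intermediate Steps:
$V{\left(h \right)} = h^{\frac{3}{2}}$
$\frac{1}{V{\left(\left(-3 + a{\left(0,6 \right)}\right)^{2} \right)}} = \frac{1}{\left(\left(-3 + 6 \cdot 0\right)^{2}\right)^{\frac{3}{2}}} = \frac{1}{\left(\left(-3 + 0\right)^{2}\right)^{\frac{3}{2}}} = \frac{1}{\left(\left(-3\right)^{2}\right)^{\frac{3}{2}}} = \frac{1}{9^{\frac{3}{2}}} = \frac{1}{27}$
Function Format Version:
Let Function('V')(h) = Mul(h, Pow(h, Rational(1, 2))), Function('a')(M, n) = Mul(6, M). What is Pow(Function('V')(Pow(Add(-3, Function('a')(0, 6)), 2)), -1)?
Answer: Rational(1, 27) ≈ 0.037037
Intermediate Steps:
Function('V')(h) = Pow(h, Rational(3, 2))
Pow(Function('V')(Pow(Add(-3, Function('a')(0, 6)), 2)), -1) = Pow(Pow(Pow(Add(-3, Mul(6, 0)), 2), Rational(3, 2)), -1) = Pow(Pow(Pow(Add(-3, 0), 2), Rational(3, 2)), -1) = Pow(Pow(Pow(-3, 2), Rational(3, 2)), -1) = Pow(Pow(9, Rational(3, 2)), -1) = Pow(27, -1) = Rational(1, 27)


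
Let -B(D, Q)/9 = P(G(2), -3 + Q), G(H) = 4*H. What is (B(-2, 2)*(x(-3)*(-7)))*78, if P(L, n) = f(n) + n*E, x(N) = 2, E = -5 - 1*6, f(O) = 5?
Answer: 157248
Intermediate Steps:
E = -11 (E = -5 - 6 = -11)
P(L, n) = 5 - 11*n (P(L, n) = 5 + n*(-11) = 5 - 11*n)
B(D, Q) = -342 + 99*Q (B(D, Q) = -9*(5 - 11*(-3 + Q)) = -9*(5 + (33 - 11*Q)) = -9*(38 - 11*Q) = -342 + 99*Q)
(B(-2, 2)*(x(-3)*(-7)))*78 = ((-342 + 99*2)*(2*(-7)))*78 = ((-342 + 198)*(-14))*78 = -144*(-14)*78 = 2016*78 = 157248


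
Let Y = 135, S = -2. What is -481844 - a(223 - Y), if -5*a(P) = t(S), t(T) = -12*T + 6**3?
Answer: -481796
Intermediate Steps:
t(T) = 216 - 12*T (t(T) = -12*T + 216 = 216 - 12*T)
a(P) = -48 (a(P) = -(216 - 12*(-2))/5 = -(216 + 24)/5 = -1/5*240 = -48)
-481844 - a(223 - Y) = -481844 - 1*(-48) = -481844 + 48 = -481796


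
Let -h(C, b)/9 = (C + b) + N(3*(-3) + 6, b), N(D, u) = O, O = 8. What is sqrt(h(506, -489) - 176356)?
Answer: I*sqrt(176581) ≈ 420.22*I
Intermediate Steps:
N(D, u) = 8
h(C, b) = -72 - 9*C - 9*b (h(C, b) = -9*((C + b) + 8) = -9*(8 + C + b) = -72 - 9*C - 9*b)
sqrt(h(506, -489) - 176356) = sqrt((-72 - 9*506 - 9*(-489)) - 176356) = sqrt((-72 - 4554 + 4401) - 176356) = sqrt(-225 - 176356) = sqrt(-176581) = I*sqrt(176581)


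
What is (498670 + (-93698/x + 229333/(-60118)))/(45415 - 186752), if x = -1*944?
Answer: -7076408273663/2005267872776 ≈ -3.5289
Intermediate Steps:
x = -944
(498670 + (-93698/x + 229333/(-60118)))/(45415 - 186752) = (498670 + (-93698/(-944) + 229333/(-60118)))/(45415 - 186752) = (498670 + (-93698*(-1/944) + 229333*(-1/60118)))/(-141337) = (498670 + (46849/472 - 229333/60118))*(-1/141337) = (498670 + 1354111503/14187848)*(-1/141337) = (7076408273663/14187848)*(-1/141337) = -7076408273663/2005267872776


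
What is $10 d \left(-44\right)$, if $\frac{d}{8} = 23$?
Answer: $-80960$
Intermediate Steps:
$d = 184$ ($d = 8 \cdot 23 = 184$)
$10 d \left(-44\right) = 10 \cdot 184 \left(-44\right) = 1840 \left(-44\right) = -80960$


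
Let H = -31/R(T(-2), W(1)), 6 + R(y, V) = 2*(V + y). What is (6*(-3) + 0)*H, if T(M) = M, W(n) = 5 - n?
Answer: -279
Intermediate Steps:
R(y, V) = -6 + 2*V + 2*y (R(y, V) = -6 + 2*(V + y) = -6 + (2*V + 2*y) = -6 + 2*V + 2*y)
H = 31/2 (H = -31/(-6 + 2*(5 - 1*1) + 2*(-2)) = -31/(-6 + 2*(5 - 1) - 4) = -31/(-6 + 2*4 - 4) = -31/(-6 + 8 - 4) = -31/(-2) = -31*(-½) = 31/2 ≈ 15.500)
(6*(-3) + 0)*H = (6*(-3) + 0)*(31/2) = (-18 + 0)*(31/2) = -18*31/2 = -279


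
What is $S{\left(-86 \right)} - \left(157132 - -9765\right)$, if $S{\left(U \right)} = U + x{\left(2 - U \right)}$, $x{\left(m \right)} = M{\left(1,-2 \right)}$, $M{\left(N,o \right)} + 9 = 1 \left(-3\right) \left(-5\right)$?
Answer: $-166977$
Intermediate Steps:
$M{\left(N,o \right)} = 6$ ($M{\left(N,o \right)} = -9 + 1 \left(-3\right) \left(-5\right) = -9 - -15 = -9 + 15 = 6$)
$x{\left(m \right)} = 6$
$S{\left(U \right)} = 6 + U$ ($S{\left(U \right)} = U + 6 = 6 + U$)
$S{\left(-86 \right)} - \left(157132 - -9765\right) = \left(6 - 86\right) - \left(157132 - -9765\right) = -80 - \left(157132 + 9765\right) = -80 - 166897 = -166977$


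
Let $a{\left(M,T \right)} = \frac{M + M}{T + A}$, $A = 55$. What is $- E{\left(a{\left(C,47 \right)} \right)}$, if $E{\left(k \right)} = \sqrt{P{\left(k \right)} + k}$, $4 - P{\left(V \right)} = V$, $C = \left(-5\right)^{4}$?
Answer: $-2$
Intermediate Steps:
$C = 625$
$P{\left(V \right)} = 4 - V$
$a{\left(M,T \right)} = \frac{2 M}{55 + T}$ ($a{\left(M,T \right)} = \frac{M + M}{T + 55} = \frac{2 M}{55 + T}$)
$E{\left(k \right)} = 2$ ($E{\left(k \right)} = \sqrt{\left(4 - k\right) + k} = \sqrt{4} = 2$)
$- E{\left(a{\left(C,47 \right)} \right)} = \left(-1\right) 2 = -2$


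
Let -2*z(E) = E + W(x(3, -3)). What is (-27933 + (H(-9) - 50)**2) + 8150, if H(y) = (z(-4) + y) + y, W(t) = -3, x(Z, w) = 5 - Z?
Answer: -62491/4 ≈ -15623.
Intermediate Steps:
z(E) = 3/2 - E/2 (z(E) = -(E - 3)/2 = -(-3 + E)/2 = 3/2 - E/2)
H(y) = 7/2 + 2*y (H(y) = ((3/2 - 1/2*(-4)) + y) + y = ((3/2 + 2) + y) + y = (7/2 + y) + y = 7/2 + 2*y)
(-27933 + (H(-9) - 50)**2) + 8150 = (-27933 + ((7/2 + 2*(-9)) - 50)**2) + 8150 = (-27933 + ((7/2 - 18) - 50)**2) + 8150 = (-27933 + (-29/2 - 50)**2) + 8150 = (-27933 + (-129/2)**2) + 8150 = (-27933 + 16641/4) + 8150 = -95091/4 + 8150 = -62491/4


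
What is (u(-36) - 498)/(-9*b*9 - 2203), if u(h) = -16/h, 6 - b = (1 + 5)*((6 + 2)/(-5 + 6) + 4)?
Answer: -4478/28287 ≈ -0.15831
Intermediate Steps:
b = -66 (b = 6 - (1 + 5)*((6 + 2)/(-5 + 6) + 4) = 6 - 6*(8/1 + 4) = 6 - 6*(8*1 + 4) = 6 - 6*(8 + 4) = 6 - 6*12 = 6 - 1*72 = 6 - 72 = -66)
(u(-36) - 498)/(-9*b*9 - 2203) = (-16/(-36) - 498)/(-9*(-66)*9 - 2203) = (-16*(-1/36) - 498)/(594*9 - 2203) = (4/9 - 498)/(5346 - 2203) = -4478/9/3143 = -4478/9*1/3143 = -4478/28287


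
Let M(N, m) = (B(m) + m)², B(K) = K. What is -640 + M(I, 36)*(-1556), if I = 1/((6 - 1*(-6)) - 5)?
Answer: -8066944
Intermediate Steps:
I = ⅐ (I = 1/((6 + 6) - 5) = 1/(12 - 5) = 1/7 = ⅐ ≈ 0.14286)
M(N, m) = 4*m² (M(N, m) = (m + m)² = (2*m)² = 4*m²)
-640 + M(I, 36)*(-1556) = -640 + (4*36²)*(-1556) = -640 + (4*1296)*(-1556) = -640 + 5184*(-1556) = -640 - 8066304 = -8066944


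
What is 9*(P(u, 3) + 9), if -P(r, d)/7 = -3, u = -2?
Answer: 270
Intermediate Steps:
P(r, d) = 21 (P(r, d) = -7*(-3) = 21)
9*(P(u, 3) + 9) = 9*(21 + 9) = 9*30 = 270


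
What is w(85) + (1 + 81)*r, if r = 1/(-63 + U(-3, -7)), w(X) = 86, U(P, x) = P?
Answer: 2797/33 ≈ 84.758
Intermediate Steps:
r = -1/66 (r = 1/(-63 - 3) = 1/(-66) = -1/66 ≈ -0.015152)
w(85) + (1 + 81)*r = 86 + (1 + 81)*(-1/66) = 86 + 82*(-1/66) = 86 - 41/33 = 2797/33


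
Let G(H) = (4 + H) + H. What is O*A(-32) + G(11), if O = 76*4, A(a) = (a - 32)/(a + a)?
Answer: 330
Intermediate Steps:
G(H) = 4 + 2*H
A(a) = (-32 + a)/(2*a) (A(a) = (-32 + a)/((2*a)) = (-32 + a)*(1/(2*a)) = (-32 + a)/(2*a))
O = 304
O*A(-32) + G(11) = 304*((1/2)*(-32 - 32)/(-32)) + (4 + 2*11) = 304*((1/2)*(-1/32)*(-64)) + (4 + 22) = 304*1 + 26 = 304 + 26 = 330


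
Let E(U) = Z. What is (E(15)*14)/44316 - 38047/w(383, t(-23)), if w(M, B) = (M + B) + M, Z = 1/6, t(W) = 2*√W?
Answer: -161443027915/3250844496 + 38047*I*√23/293424 ≈ -49.662 + 0.62185*I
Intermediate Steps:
Z = ⅙ ≈ 0.16667
w(M, B) = B + 2*M (w(M, B) = (B + M) + M = B + 2*M)
E(U) = ⅙
(E(15)*14)/44316 - 38047/w(383, t(-23)) = ((⅙)*14)/44316 - 38047/(2*√(-23) + 2*383) = (7/3)*(1/44316) - 38047/(2*(I*√23) + 766) = 7/132948 - 38047/(2*I*√23 + 766) = 7/132948 - 38047/(766 + 2*I*√23)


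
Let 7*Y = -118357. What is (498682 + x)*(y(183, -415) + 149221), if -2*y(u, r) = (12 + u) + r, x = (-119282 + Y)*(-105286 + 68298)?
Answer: 752314598010066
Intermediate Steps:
Y = -118357/7 (Y = (⅐)*(-118357) = -118357/7 ≈ -16908.)
x = 5037401004 (x = (-119282 - 118357/7)*(-105286 + 68298) = -953331/7*(-36988) = 5037401004)
y(u, r) = -6 - r/2 - u/2 (y(u, r) = -((12 + u) + r)/2 = -(12 + r + u)/2 = -6 - r/2 - u/2)
(498682 + x)*(y(183, -415) + 149221) = (498682 + 5037401004)*((-6 - ½*(-415) - ½*183) + 149221) = 5037899686*((-6 + 415/2 - 183/2) + 149221) = 5037899686*(110 + 149221) = 5037899686*149331 = 752314598010066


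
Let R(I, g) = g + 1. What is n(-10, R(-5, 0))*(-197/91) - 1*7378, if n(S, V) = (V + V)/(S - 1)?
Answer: -7384984/1001 ≈ -7377.6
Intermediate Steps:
R(I, g) = 1 + g
n(S, V) = 2*V/(-1 + S) (n(S, V) = (2*V)/(-1 + S) = 2*V/(-1 + S))
n(-10, R(-5, 0))*(-197/91) - 1*7378 = (2*(1 + 0)/(-1 - 10))*(-197/91) - 1*7378 = (2*1/(-11))*(-197*1/91) - 7378 = (2*1*(-1/11))*(-197/91) - 7378 = -2/11*(-197/91) - 7378 = 394/1001 - 7378 = -7384984/1001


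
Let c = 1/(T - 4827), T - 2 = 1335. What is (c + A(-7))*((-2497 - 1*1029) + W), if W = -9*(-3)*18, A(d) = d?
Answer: 7427024/349 ≈ 21281.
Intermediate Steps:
T = 1337 (T = 2 + 1335 = 1337)
W = 486 (W = 27*18 = 486)
c = -1/3490 (c = 1/(1337 - 4827) = 1/(-3490) = -1/3490 ≈ -0.00028653)
(c + A(-7))*((-2497 - 1*1029) + W) = (-1/3490 - 7)*((-2497 - 1*1029) + 486) = -24431*((-2497 - 1029) + 486)/3490 = -24431*(-3526 + 486)/3490 = -24431/3490*(-3040) = 7427024/349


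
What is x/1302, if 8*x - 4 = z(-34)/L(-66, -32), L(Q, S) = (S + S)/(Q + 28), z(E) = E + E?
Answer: -97/27776 ≈ -0.0034922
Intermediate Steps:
z(E) = 2*E
L(Q, S) = 2*S/(28 + Q) (L(Q, S) = (2*S)/(28 + Q) = 2*S/(28 + Q))
x = -291/64 (x = 1/2 + ((2*(-34))/((2*(-32)/(28 - 66))))/8 = 1/2 + (-68/(2*(-32)/(-38)))/8 = 1/2 + (-68/(2*(-32)*(-1/38)))/8 = 1/2 + (-68/32/19)/8 = 1/2 + (-68*19/32)/8 = 1/2 + (1/8)*(-323/8) = 1/2 - 323/64 = -291/64 ≈ -4.5469)
x/1302 = -291/64/1302 = -291/64*1/1302 = -97/27776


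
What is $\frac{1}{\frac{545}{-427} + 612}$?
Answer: $\frac{427}{260779} \approx 0.0016374$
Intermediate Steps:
$\frac{1}{\frac{545}{-427} + 612} = \frac{1}{545 \left(- \frac{1}{427}\right) + 612} = \frac{1}{- \frac{545}{427} + 612} = \frac{1}{\frac{260779}{427}} = \frac{427}{260779}$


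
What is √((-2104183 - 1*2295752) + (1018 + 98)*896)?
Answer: I*√3399999 ≈ 1843.9*I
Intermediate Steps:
√((-2104183 - 1*2295752) + (1018 + 98)*896) = √((-2104183 - 2295752) + 1116*896) = √(-4399935 + 999936) = √(-3399999) = I*√3399999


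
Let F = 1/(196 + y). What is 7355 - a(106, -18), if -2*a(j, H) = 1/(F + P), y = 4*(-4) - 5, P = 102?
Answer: 262588385/35702 ≈ 7355.0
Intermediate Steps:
y = -21 (y = -16 - 5 = -21)
F = 1/175 (F = 1/(196 - 21) = 1/175 ≈ 0.0057143)
a(j, H) = -175/35702 (a(j, H) = -1/(2*(1/175 + 102)) = -1/(2*17851/175) = -1/2*175/17851 = -175/35702)
7355 - a(106, -18) = 7355 - 1*(-175/35702) = 7355 + 175/35702 = 262588385/35702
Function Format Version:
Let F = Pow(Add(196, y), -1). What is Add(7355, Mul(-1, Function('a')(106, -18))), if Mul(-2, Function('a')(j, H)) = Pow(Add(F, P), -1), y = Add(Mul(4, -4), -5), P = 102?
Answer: Rational(262588385, 35702) ≈ 7355.0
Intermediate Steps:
y = -21 (y = Add(-16, -5) = -21)
F = Rational(1, 175) (F = Pow(Add(196, -21), -1) = Pow(175, -1) = Rational(1, 175) ≈ 0.0057143)
Function('a')(j, H) = Rational(-175, 35702) (Function('a')(j, H) = Mul(Rational(-1, 2), Pow(Add(Rational(1, 175), 102), -1)) = Mul(Rational(-1, 2), Pow(Rational(17851, 175), -1)) = Mul(Rational(-1, 2), Rational(175, 17851)) = Rational(-175, 35702))
Add(7355, Mul(-1, Function('a')(106, -18))) = Add(7355, Mul(-1, Rational(-175, 35702))) = Add(7355, Rational(175, 35702)) = Rational(262588385, 35702)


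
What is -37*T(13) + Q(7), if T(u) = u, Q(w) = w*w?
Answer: -432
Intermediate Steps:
Q(w) = w²
-37*T(13) + Q(7) = -37*13 + 7² = -481 + 49 = -432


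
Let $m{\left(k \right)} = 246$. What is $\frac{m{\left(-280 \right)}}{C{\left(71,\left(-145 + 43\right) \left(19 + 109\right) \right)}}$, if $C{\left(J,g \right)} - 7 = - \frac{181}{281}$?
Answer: $\frac{34563}{893} \approx 38.704$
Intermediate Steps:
$C{\left(J,g \right)} = \frac{1786}{281}$ ($C{\left(J,g \right)} = 7 - \frac{181}{281} = \frac{1786}{281}$)
$\frac{m{\left(-280 \right)}}{C{\left(71,\left(-145 + 43\right) \left(19 + 109\right) \right)}} = \frac{246}{\frac{1786}{281}} = 246 \cdot \frac{281}{1786} = \frac{34563}{893}$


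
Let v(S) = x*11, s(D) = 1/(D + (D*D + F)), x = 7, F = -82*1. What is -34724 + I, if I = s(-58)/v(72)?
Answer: -8620163551/248248 ≈ -34724.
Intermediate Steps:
F = -82
s(D) = 1/(-82 + D + D²) (s(D) = 1/(D + (D*D - 82)) = 1/(D + (D² - 82)) = 1/(D + (-82 + D²)) = 1/(-82 + D + D²))
v(S) = 77 (v(S) = 7*11 = 77)
I = 1/248248 (I = 1/(-82 - 58 + (-58)²*77) = (1/77)/(-82 - 58 + 3364) = (1/77)/3224 = (1/3224)*(1/77) = 1/248248 ≈ 4.0282e-6)
-34724 + I = -34724 + 1/248248 = -8620163551/248248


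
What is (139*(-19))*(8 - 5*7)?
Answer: 71307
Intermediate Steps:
(139*(-19))*(8 - 5*7) = -2641*(8 - 35) = -2641*(-27) = 71307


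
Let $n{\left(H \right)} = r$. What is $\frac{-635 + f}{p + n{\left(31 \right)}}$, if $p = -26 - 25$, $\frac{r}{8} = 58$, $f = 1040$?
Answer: $\frac{405}{413} \approx 0.98063$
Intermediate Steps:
$r = 464$ ($r = 8 \cdot 58 = 464$)
$n{\left(H \right)} = 464$
$p = -51$ ($p = -26 - 25 = -51$)
$\frac{-635 + f}{p + n{\left(31 \right)}} = \frac{-635 + 1040}{-51 + 464} = \frac{405}{413}$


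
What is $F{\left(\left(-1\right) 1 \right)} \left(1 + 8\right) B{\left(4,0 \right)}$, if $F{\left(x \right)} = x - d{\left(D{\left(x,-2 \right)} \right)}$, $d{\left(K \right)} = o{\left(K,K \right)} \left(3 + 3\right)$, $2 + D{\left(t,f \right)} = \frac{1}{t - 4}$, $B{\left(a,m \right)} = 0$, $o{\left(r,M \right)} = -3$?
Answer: $0$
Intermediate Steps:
$D{\left(t,f \right)} = -2 + \frac{1}{-4 + t}$ ($D{\left(t,f \right)} = -2 + \frac{1}{t - 4} = -2 + \frac{1}{-4 + t}$)
$d{\left(K \right)} = -18$ ($d{\left(K \right)} = - 3 \left(3 + 3\right) = \left(-3\right) 6 = -18$)
$F{\left(x \right)} = 18 + x$ ($F{\left(x \right)} = x - -18 = x + 18 = 18 + x$)
$F{\left(\left(-1\right) 1 \right)} \left(1 + 8\right) B{\left(4,0 \right)} = \left(18 - 1\right) \left(1 + 8\right) 0 = \left(18 - 1\right) 9 \cdot 0 = 17 \cdot 0 = 0$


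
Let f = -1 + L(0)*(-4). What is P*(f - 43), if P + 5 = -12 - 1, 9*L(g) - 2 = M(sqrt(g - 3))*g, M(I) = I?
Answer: 808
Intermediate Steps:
L(g) = 2/9 + g*sqrt(-3 + g)/9 (L(g) = 2/9 + (sqrt(g - 3)*g)/9 = 2/9 + (sqrt(-3 + g)*g)/9 = 2/9 + (g*sqrt(-3 + g))/9 = 2/9 + g*sqrt(-3 + g)/9)
f = -17/9 (f = -1 + (2/9 + (1/9)*0*sqrt(-3 + 0))*(-4) = -1 + (2/9 + (1/9)*0*sqrt(-3))*(-4) = -1 + (2/9 + (1/9)*0*(I*sqrt(3)))*(-4) = -1 + (2/9 + 0)*(-4) = -1 + (2/9)*(-4) = -1 - 8/9 = -17/9 ≈ -1.8889)
P = -18 (P = -5 + (-12 - 1) = -5 - 13 = -18)
P*(f - 43) = -18*(-17/9 - 43) = -18*(-404/9) = 808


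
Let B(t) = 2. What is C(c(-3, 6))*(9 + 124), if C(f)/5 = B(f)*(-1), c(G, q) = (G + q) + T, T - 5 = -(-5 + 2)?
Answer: -1330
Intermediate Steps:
T = 8 (T = 5 - (-5 + 2) = 5 - 1*(-3) = 5 + 3 = 8)
c(G, q) = 8 + G + q (c(G, q) = (G + q) + 8 = 8 + G + q)
C(f) = -10 (C(f) = 5*(2*(-1)) = 5*(-2) = -10)
C(c(-3, 6))*(9 + 124) = -10*(9 + 124) = -10*133 = -1330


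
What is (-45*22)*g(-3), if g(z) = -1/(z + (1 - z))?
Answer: 990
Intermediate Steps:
g(z) = -1 (g(z) = -1/1 = -1*1 = -1)
(-45*22)*g(-3) = -45*22*(-1) = -990*(-1) = 990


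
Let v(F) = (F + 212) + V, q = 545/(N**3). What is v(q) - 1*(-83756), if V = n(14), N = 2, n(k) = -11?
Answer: 672201/8 ≈ 84025.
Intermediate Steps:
V = -11
q = 545/8 (q = 545/(2**3) = 545/8 ≈ 68.125)
v(F) = 201 + F (v(F) = (F + 212) - 11 = (212 + F) - 11 = 201 + F)
v(q) - 1*(-83756) = (201 + 545/8) - 1*(-83756) = 2153/8 + 83756 = 672201/8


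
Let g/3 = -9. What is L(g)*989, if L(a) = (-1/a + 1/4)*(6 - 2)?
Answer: 30659/27 ≈ 1135.5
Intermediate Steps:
g = -27 (g = 3*(-9) = -27)
L(a) = 1 - 4/a (L(a) = (-1/a + 1*(¼))*4 = (-1/a + ¼)*4 = (¼ - 1/a)*4 = 1 - 4/a)
L(g)*989 = ((-4 - 27)/(-27))*989 = -1/27*(-31)*989 = (31/27)*989 = 30659/27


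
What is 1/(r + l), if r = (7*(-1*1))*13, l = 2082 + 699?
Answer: 1/2690 ≈ 0.00037175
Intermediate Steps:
l = 2781
r = -91 (r = (7*(-1))*13 = -7*13 = -91)
1/(r + l) = 1/(-91 + 2781) = 1/2690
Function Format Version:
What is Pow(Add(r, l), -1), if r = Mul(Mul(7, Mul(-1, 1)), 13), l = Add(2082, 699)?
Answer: Rational(1, 2690) ≈ 0.00037175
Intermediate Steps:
l = 2781
r = -91 (r = Mul(Mul(7, -1), 13) = Mul(-7, 13) = -91)
Pow(Add(r, l), -1) = Pow(Add(-91, 2781), -1) = Pow(2690, -1) = Rational(1, 2690)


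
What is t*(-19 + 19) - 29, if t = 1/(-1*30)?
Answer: -29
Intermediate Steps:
t = -1/30 (t = 1/(-30) = -1/30 ≈ -0.033333)
t*(-19 + 19) - 29 = -(-19 + 19)/30 - 29 = -1/30*0 - 29 = 0 - 29 = -29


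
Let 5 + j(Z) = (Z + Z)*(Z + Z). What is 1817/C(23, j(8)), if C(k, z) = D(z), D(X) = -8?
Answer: -1817/8 ≈ -227.13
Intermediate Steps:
j(Z) = -5 + 4*Z² (j(Z) = -5 + (Z + Z)*(Z + Z) = -5 + (2*Z)*(2*Z) = -5 + 4*Z²)
C(k, z) = -8
1817/C(23, j(8)) = 1817/(-8) = 1817*(-⅛) = -1817/8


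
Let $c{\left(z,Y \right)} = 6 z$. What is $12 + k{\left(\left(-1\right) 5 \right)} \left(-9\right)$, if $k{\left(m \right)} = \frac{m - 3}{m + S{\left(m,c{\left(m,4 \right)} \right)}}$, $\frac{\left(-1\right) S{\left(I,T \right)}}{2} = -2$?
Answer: $-60$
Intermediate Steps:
$S{\left(I,T \right)} = 4$ ($S{\left(I,T \right)} = \left(-2\right) \left(-2\right) = 4$)
$k{\left(m \right)} = \frac{-3 + m}{4 + m}$ ($k{\left(m \right)} = \frac{m - 3}{m + 4} = \frac{-3 + m}{4 + m}$)
$12 + k{\left(\left(-1\right) 5 \right)} \left(-9\right) = 12 + \frac{-3 - 5}{4 - 5} \left(-9\right) = 12 + \frac{1}{-1} \left(-8\right) \left(-9\right) = 12 + \left(-1\right) \left(-8\right) \left(-9\right) = 12 + 8 \left(-9\right) = 12 - 72 = -60$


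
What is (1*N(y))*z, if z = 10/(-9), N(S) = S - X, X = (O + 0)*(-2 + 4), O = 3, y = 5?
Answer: 10/9 ≈ 1.1111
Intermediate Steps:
X = 6 (X = (3 + 0)*(-2 + 4) = 3*2 = 6)
N(S) = -6 + S (N(S) = S - 1*6 = S - 6 = -6 + S)
z = -10/9 (z = 10*(-1/9) = -10/9 ≈ -1.1111)
(1*N(y))*z = (1*(-6 + 5))*(-10/9) = (1*(-1))*(-10/9) = -1*(-10/9) = 10/9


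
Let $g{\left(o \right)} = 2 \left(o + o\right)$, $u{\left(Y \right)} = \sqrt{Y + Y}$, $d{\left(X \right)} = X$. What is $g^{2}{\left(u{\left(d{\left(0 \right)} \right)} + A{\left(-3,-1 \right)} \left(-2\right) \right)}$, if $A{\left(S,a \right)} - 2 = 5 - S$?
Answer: $6400$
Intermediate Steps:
$A{\left(S,a \right)} = 7 - S$ ($A{\left(S,a \right)} = 2 - \left(-5 + S\right) = 7 - S$)
$u{\left(Y \right)} = \sqrt{2} \sqrt{Y}$ ($u{\left(Y \right)} = \sqrt{2 Y} = \sqrt{2} \sqrt{Y}$)
$g{\left(o \right)} = 4 o$ ($g{\left(o \right)} = 2 \cdot 2 o = 4 o$)
$g^{2}{\left(u{\left(d{\left(0 \right)} \right)} + A{\left(-3,-1 \right)} \left(-2\right) \right)} = \left(4 \left(\sqrt{2} \sqrt{0} + \left(7 - -3\right) \left(-2\right)\right)\right)^{2} = \left(4 \left(\sqrt{2} \cdot 0 + \left(7 + 3\right) \left(-2\right)\right)\right)^{2} = \left(4 \left(0 + 10 \left(-2\right)\right)\right)^{2} = \left(4 \left(0 - 20\right)\right)^{2} = \left(4 \left(-20\right)\right)^{2} = \left(-80\right)^{2} = 6400$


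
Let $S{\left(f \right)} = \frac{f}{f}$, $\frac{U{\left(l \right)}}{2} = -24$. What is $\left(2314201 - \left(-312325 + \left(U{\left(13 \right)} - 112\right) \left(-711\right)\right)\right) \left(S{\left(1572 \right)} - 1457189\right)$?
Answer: $-3661572462008$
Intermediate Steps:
$U{\left(l \right)} = -48$ ($U{\left(l \right)} = 2 \left(-24\right) = -48$)
$S{\left(f \right)} = 1$
$\left(2314201 - \left(-312325 + \left(U{\left(13 \right)} - 112\right) \left(-711\right)\right)\right) \left(S{\left(1572 \right)} - 1457189\right) = \left(2314201 + \left(312325 - \left(-48 - 112\right) \left(-711\right)\right)\right) \left(1 - 1457189\right) = \left(2314201 + \left(312325 - \left(-160\right) \left(-711\right)\right)\right) \left(-1457188\right) = \left(2314201 + \left(312325 - 113760\right)\right) \left(-1457188\right) = \left(2314201 + 198565\right) \left(-1457188\right) = 2512766 \left(-1457188\right) = -3661572462008$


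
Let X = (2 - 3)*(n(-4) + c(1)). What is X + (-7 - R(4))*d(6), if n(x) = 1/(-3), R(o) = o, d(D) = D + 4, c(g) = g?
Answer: -332/3 ≈ -110.67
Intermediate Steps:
d(D) = 4 + D
n(x) = -⅓ (n(x) = 1*(-⅓) = -⅓)
X = -⅔ (X = (2 - 3)*(-⅓ + 1) = -1*⅔ = -⅔ ≈ -0.66667)
X + (-7 - R(4))*d(6) = -⅔ + (-7 - 1*4)*(4 + 6) = -⅔ + (-7 - 4)*10 = -⅔ - 11*10 = -⅔ - 110 = -332/3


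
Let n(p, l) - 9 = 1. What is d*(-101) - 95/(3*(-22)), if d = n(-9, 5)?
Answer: -66565/66 ≈ -1008.6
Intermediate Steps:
n(p, l) = 10 (n(p, l) = 9 + 1 = 10)
d = 10
d*(-101) - 95/(3*(-22)) = 10*(-101) - 95/(3*(-22)) = -1010 - 95/(-66) = -1010 - 95*(-1/66) = -1010 + 95/66 = -66565/66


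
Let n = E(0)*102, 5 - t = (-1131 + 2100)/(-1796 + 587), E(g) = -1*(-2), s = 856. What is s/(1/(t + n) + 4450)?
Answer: 72374800/376247903 ≈ 0.19236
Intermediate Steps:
E(g) = 2
t = 2338/403 (t = 5 - (-1131 + 2100)/(-1796 + 587) = 5 - 969/(-1209) = 5 - 969*(-1)/1209 = 5 - 1*(-323/403) = 5 + 323/403 = 2338/403 ≈ 5.8015)
n = 204 (n = 2*102 = 204)
s/(1/(t + n) + 4450) = 856/(1/(2338/403 + 204) + 4450) = 856/(1/(84550/403) + 4450) = 856/(403/84550 + 4450) = 856/(376247903/84550) = 856*(84550/376247903) = 72374800/376247903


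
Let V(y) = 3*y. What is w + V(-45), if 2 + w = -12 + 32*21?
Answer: 523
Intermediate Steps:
w = 658 (w = -2 + (-12 + 32*21) = -2 + (-12 + 672) = -2 + 660 = 658)
w + V(-45) = 658 + 3*(-45) = 658 - 135 = 523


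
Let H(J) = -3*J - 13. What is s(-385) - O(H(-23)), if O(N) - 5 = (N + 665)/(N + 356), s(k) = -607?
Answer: -2455/4 ≈ -613.75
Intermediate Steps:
H(J) = -13 - 3*J
O(N) = 5 + (665 + N)/(356 + N) (O(N) = 5 + (N + 665)/(N + 356) = 5 + (665 + N)/(356 + N))
s(-385) - O(H(-23)) = -607 - 3*(815 + 2*(-13 - 3*(-23)))/(356 + (-13 - 3*(-23))) = -607 - 3*(815 + 2*(-13 + 69))/(356 + (-13 + 69)) = -607 - 3*(815 + 2*56)/(356 + 56) = -607 - 3*(815 + 112)/412 = -607 - 3*927/412 = -607 - 1*27/4 = -607 - 27/4 = -2455/4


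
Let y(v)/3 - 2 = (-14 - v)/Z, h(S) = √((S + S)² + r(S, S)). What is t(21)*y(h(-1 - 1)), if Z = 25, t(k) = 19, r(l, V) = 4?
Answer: 2052/25 - 114*√5/25 ≈ 71.884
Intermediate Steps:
h(S) = √(4 + 4*S²) (h(S) = √((S + S)² + 4) = √((2*S)² + 4) = √(4*S² + 4) = √(4 + 4*S²))
y(v) = 108/25 - 3*v/25 (y(v) = 6 + 3*((-14 - v)/25) = 6 + 3*((-14 - v)*(1/25)) = 6 + 3*(-14/25 - v/25) = 6 + (-42/25 - 3*v/25) = 108/25 - 3*v/25)
t(21)*y(h(-1 - 1)) = 19*(108/25 - 6*√(1 + (-1 - 1)²)/25) = 19*(108/25 - 6*√(1 + (-2)²)/25) = 19*(108/25 - 6*√(1 + 4)/25) = 19*(108/25 - 6*√5/25) = 2052/25 - 114*√5/25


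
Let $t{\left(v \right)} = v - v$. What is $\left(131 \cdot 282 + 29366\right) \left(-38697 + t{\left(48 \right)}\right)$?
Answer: $-2565920676$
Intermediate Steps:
$t{\left(v \right)} = 0$
$\left(131 \cdot 282 + 29366\right) \left(-38697 + t{\left(48 \right)}\right) = \left(131 \cdot 282 + 29366\right) \left(-38697 + 0\right) = \left(36942 + 29366\right) \left(-38697\right) = 66308 \left(-38697\right) = -2565920676$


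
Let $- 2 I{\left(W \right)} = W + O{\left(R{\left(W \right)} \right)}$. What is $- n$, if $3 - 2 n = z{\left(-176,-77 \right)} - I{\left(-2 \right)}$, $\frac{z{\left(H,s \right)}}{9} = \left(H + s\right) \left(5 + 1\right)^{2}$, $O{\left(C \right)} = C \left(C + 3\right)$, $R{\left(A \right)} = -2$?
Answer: $- \frac{81977}{2} \approx -40989.0$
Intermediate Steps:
$O{\left(C \right)} = C \left(3 + C\right)$
$z{\left(H,s \right)} = 324 H + 324 s$ ($z{\left(H,s \right)} = 9 \left(H + s\right) \left(5 + 1\right)^{2} = 9 \left(H + s\right) 6^{2} = 9 \left(H + s\right) 36 = 9 \left(36 H + 36 s\right) = 324 H + 324 s$)
$I{\left(W \right)} = 1 - \frac{W}{2}$ ($I{\left(W \right)} = - \frac{W - 2 \left(3 - 2\right)}{2} = - \frac{W - 2}{2} = - \frac{-2 + W}{2} = 1 - \frac{W}{2}$)
$n = \frac{81977}{2}$ ($n = \frac{3}{2} - \frac{\left(324 \left(-176\right) + 324 \left(-77\right)\right) - \left(1 - -1\right)}{2} = \frac{3}{2} - \frac{\left(-57024 - 24948\right) - \left(1 + 1\right)}{2} = \frac{3}{2} - \frac{-81972 - 2}{2} = \frac{3}{2} - -40987 = \frac{3}{2} + 40987 = \frac{81977}{2} \approx 40989.0$)
$- n = \left(-1\right) \frac{81977}{2} = - \frac{81977}{2}$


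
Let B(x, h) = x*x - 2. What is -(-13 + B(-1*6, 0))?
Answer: -21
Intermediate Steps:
B(x, h) = -2 + x**2 (B(x, h) = x**2 - 2 = -2 + x**2)
-(-13 + B(-1*6, 0)) = -(-13 + (-2 + (-1*6)**2)) = -(-13 + (-2 + (-6)**2)) = -(-13 + (-2 + 36)) = -(-13 + 34) = -1*21 = -21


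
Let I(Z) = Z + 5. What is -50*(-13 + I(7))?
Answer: 50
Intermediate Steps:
I(Z) = 5 + Z
-50*(-13 + I(7)) = -50*(-13 + (5 + 7)) = -50*(-13 + 12) = -50*(-1) = 50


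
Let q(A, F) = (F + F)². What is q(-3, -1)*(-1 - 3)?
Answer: -16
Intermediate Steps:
q(A, F) = 4*F² (q(A, F) = (2*F)² = 4*F²)
q(-3, -1)*(-1 - 3) = (4*(-1)²)*(-1 - 3) = (4*1)*(-4) = 4*(-4) = -16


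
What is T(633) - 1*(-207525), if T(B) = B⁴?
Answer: 160551882246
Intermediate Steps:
T(633) - 1*(-207525) = 633⁴ - 1*(-207525) = 160551674721 + 207525 = 160551882246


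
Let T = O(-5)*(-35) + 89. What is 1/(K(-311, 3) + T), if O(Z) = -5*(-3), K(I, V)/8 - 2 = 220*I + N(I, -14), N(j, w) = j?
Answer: -1/550268 ≈ -1.8173e-6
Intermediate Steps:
K(I, V) = 16 + 1768*I (K(I, V) = 16 + 8*(220*I + I) = 16 + 8*(221*I) = 16 + 1768*I)
O(Z) = 15
T = -436 (T = 15*(-35) + 89 = -525 + 89 = -436)
1/(K(-311, 3) + T) = 1/((16 + 1768*(-311)) - 436) = 1/((16 - 549848) - 436) = 1/(-549832 - 436) = 1/(-550268) = -1/550268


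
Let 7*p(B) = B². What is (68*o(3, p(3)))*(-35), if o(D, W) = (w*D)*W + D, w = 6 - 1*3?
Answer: -34680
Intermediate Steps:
w = 3 (w = 6 - 3 = 3)
p(B) = B²/7
o(D, W) = D + 3*D*W (o(D, W) = (3*D)*W + D = 3*D*W + D = D + 3*D*W)
(68*o(3, p(3)))*(-35) = (68*(3*(1 + 3*((⅐)*3²))))*(-35) = (68*(3*(1 + 3*((⅐)*9))))*(-35) = (68*(3*(1 + 3*(9/7))))*(-35) = (68*(3*(1 + 27/7)))*(-35) = (68*(3*(34/7)))*(-35) = (68*(102/7))*(-35) = (6936/7)*(-35) = -34680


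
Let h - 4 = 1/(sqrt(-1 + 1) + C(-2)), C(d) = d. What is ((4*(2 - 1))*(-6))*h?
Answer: -84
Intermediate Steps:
h = 7/2 (h = 4 + 1/(sqrt(-1 + 1) - 2) = 4 + 1/(sqrt(0) - 2) = 4 + 1/(0 - 2) = 4 + 1/(-2) = 4 - 1/2 = 7/2 ≈ 3.5000)
((4*(2 - 1))*(-6))*h = ((4*(2 - 1))*(-6))*(7/2) = ((4*1)*(-6))*(7/2) = (4*(-6))*(7/2) = -24*7/2 = -84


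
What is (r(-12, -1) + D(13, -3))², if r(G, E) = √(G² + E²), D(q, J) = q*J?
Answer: (39 - √145)² ≈ 726.76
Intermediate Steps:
D(q, J) = J*q
r(G, E) = √(E² + G²)
(r(-12, -1) + D(13, -3))² = (√((-1)² + (-12)²) - 3*13)² = (√(1 + 144) - 39)² = (√145 - 39)² = (-39 + √145)²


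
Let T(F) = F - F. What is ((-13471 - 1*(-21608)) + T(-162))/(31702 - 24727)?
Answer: 8137/6975 ≈ 1.1666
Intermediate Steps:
T(F) = 0
((-13471 - 1*(-21608)) + T(-162))/(31702 - 24727) = ((-13471 - 1*(-21608)) + 0)/(31702 - 24727) = ((-13471 + 21608) + 0)/6975 = (8137 + 0)*(1/6975) = 8137*(1/6975) = 8137/6975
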